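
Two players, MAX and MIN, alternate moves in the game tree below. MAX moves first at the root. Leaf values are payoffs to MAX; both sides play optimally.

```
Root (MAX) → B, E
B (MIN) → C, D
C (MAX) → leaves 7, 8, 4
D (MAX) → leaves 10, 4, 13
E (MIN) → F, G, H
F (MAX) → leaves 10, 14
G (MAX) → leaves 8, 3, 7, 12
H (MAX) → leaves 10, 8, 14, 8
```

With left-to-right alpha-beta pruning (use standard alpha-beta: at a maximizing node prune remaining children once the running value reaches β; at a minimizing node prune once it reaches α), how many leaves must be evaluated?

C [α=-∞,β=+∞]: v=8
D [α=-∞,β=8]: v=10 after child 1 ≥ β → β-cutoff, skip 2
B [α=-∞,β=+∞]: v=8
F [α=8,β=+∞]: v=14
G [α=8,β=14]: v=12
H [α=8,β=12]: v=14 after child 3 ≥ β → β-cutoff, skip 1
E [α=8,β=+∞]: v=12
Root [α=-∞,β=+∞]: v=12
Leaves evaluated: 13 of 16.

13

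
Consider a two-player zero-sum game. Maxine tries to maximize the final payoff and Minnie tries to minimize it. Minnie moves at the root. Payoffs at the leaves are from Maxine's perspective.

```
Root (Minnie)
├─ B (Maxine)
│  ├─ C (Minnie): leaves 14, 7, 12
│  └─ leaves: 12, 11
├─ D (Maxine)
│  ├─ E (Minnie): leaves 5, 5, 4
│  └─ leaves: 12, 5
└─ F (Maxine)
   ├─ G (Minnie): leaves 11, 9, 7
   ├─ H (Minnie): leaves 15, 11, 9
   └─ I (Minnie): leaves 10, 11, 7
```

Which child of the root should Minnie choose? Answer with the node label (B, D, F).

F

C (Minnie): min(14, 7, 12) = 7
B (Maxine): max(7, 12, 11) = 12
E (Minnie): min(5, 5, 4) = 4
D (Maxine): max(4, 12, 5) = 12
G (Minnie): min(11, 9, 7) = 7
H (Minnie): min(15, 11, 9) = 9
I (Minnie): min(10, 11, 7) = 7
F (Maxine): max(7, 9, 7) = 9
Root (Minnie): min(12, 12, 9) = 9
Minnie picks the child with the lowest value: F (value 9).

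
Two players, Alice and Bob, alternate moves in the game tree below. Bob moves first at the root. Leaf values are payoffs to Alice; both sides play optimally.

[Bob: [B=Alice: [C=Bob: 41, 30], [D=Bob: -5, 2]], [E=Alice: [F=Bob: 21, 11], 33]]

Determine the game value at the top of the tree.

30

C (Bob): min(41, 30) = 30
D (Bob): min(-5, 2) = -5
B (Alice): max(30, -5) = 30
F (Bob): min(21, 11) = 11
E (Alice): max(11, 33) = 33
Root (Bob): min(30, 33) = 30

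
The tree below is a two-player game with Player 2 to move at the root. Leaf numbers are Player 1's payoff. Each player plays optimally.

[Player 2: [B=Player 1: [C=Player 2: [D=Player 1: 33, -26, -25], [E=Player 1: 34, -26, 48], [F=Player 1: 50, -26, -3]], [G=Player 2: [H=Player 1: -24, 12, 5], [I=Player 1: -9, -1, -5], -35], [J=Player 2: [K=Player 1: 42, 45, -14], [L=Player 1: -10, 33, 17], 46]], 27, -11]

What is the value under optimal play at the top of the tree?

D (Player 1): max(33, -26, -25) = 33
E (Player 1): max(34, -26, 48) = 48
F (Player 1): max(50, -26, -3) = 50
C (Player 2): min(33, 48, 50) = 33
H (Player 1): max(-24, 12, 5) = 12
I (Player 1): max(-9, -1, -5) = -1
G (Player 2): min(12, -1, -35) = -35
K (Player 1): max(42, 45, -14) = 45
L (Player 1): max(-10, 33, 17) = 33
J (Player 2): min(45, 33, 46) = 33
B (Player 1): max(33, -35, 33) = 33
Root (Player 2): min(33, 27, -11) = -11

-11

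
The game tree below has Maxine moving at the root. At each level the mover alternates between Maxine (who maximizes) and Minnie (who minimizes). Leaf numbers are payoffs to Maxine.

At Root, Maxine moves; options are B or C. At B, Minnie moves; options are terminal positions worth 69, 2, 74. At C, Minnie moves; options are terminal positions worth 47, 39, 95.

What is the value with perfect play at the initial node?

B (Minnie): min(69, 2, 74) = 2
C (Minnie): min(47, 39, 95) = 39
Root (Maxine): max(2, 39) = 39

39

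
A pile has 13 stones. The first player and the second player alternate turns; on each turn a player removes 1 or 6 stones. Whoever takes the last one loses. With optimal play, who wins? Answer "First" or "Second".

First

Compute winning (W) and losing (L) positions by backward induction:
i:   0  1  2  3  4  5  6  7  8  9 10 11 12 13
     W  L  W  L  W  L  W  W  L  W  L  W  L  W
Position 13 is W, so the first player wins.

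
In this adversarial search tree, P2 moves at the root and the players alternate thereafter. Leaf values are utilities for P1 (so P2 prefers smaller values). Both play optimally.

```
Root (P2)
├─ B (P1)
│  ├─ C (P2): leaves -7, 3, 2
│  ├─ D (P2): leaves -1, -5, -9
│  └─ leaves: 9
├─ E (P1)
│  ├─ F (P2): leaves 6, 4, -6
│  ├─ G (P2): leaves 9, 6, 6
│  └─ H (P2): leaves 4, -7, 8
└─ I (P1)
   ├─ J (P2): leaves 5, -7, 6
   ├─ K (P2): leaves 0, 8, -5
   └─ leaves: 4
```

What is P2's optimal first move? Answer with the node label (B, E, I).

I

C (P2): min(-7, 3, 2) = -7
D (P2): min(-1, -5, -9) = -9
B (P1): max(-7, -9, 9) = 9
F (P2): min(6, 4, -6) = -6
G (P2): min(9, 6, 6) = 6
H (P2): min(4, -7, 8) = -7
E (P1): max(-6, 6, -7) = 6
J (P2): min(5, -7, 6) = -7
K (P2): min(0, 8, -5) = -5
I (P1): max(-7, -5, 4) = 4
Root (P2): min(9, 6, 4) = 4
P2 picks the child with the lowest value: I (value 4).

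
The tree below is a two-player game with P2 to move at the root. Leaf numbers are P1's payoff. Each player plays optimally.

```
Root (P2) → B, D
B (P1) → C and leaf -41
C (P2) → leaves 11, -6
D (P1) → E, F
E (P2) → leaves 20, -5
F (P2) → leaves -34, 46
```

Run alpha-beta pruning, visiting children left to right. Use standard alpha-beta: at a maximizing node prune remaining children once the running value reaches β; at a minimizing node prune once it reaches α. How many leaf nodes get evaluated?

C [α=-∞,β=+∞]: v=-6
B [α=-∞,β=+∞]: v=-6
E [α=-∞,β=-6]: v=-5
D [α=-∞,β=-6]: v=-5 after child 1 ≥ β → β-cutoff, skip 1
Root [α=-∞,β=+∞]: v=-6
Leaves evaluated: 5 of 7.

5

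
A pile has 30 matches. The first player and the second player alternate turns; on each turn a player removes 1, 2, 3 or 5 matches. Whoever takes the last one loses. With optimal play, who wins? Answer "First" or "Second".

W/L table (W = player to move can force a win):
i:   0  1  2  3  4  5  6  7  8  9 10 11 12 13 14 15 16 17 18 19 20 21 22 23 24 25 26 27 28 29 30
     W  L  W  W  W  L  W  W  W  L  W  W  W  L  W  W  W  L  W  W  W  L  W  W  W  L  W  W  W  L  W
Position 30 is W, so the first player wins.

First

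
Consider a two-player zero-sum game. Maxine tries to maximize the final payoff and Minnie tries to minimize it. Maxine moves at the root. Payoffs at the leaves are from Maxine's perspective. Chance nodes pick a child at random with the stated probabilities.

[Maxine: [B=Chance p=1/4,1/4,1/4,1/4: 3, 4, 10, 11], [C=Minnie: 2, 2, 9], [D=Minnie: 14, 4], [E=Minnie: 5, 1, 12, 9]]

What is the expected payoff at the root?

7

B (Chance): 1/4·3 + 1/4·4 + 1/4·10 + 1/4·11 = 7
C (Minnie): min(2, 2, 9) = 2
D (Minnie): min(14, 4) = 4
E (Minnie): min(5, 1, 12, 9) = 1
Root (Maxine): max(7, 2, 4, 1) = 7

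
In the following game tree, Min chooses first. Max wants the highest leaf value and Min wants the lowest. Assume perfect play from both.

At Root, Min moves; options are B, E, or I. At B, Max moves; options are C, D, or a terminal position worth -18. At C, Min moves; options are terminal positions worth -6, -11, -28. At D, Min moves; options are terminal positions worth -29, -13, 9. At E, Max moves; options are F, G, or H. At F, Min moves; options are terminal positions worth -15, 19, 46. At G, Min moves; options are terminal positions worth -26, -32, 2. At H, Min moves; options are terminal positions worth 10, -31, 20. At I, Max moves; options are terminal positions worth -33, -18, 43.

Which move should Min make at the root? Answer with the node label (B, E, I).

B

C (Min): min(-6, -11, -28) = -28
D (Min): min(-29, -13, 9) = -29
B (Max): max(-28, -29, -18) = -18
F (Min): min(-15, 19, 46) = -15
G (Min): min(-26, -32, 2) = -32
H (Min): min(10, -31, 20) = -31
E (Max): max(-15, -32, -31) = -15
I (Max): max(-33, -18, 43) = 43
Root (Min): min(-18, -15, 43) = -18
Min picks the child with the lowest value: B (value -18).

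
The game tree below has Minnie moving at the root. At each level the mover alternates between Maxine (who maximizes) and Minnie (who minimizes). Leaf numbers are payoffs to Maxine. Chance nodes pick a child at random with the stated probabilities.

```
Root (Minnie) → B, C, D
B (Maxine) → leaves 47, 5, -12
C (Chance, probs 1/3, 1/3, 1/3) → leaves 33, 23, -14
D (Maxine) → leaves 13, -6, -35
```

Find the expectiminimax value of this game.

13

B (Maxine): max(47, 5, -12) = 47
C (Chance): 1/3·33 + 1/3·23 + 1/3·-14 = 14
D (Maxine): max(13, -6, -35) = 13
Root (Minnie): min(47, 14, 13) = 13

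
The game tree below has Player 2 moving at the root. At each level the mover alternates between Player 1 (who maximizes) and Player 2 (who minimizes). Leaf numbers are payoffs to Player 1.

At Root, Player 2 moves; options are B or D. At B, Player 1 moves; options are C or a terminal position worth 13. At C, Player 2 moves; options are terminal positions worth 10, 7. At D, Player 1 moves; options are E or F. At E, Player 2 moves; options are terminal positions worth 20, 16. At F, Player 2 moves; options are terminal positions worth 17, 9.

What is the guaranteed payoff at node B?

13

C: min(10, 7) = 7
B: max(7, 13) = 13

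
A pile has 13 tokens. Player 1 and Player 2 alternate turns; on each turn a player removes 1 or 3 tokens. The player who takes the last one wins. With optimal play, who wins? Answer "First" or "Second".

i:   0  1  2  3  4  5  6  7  8  9 10 11 12 13
     L  W  L  W  L  W  L  W  L  W  L  W  L  W
Position 13 is W, so the first player wins.

First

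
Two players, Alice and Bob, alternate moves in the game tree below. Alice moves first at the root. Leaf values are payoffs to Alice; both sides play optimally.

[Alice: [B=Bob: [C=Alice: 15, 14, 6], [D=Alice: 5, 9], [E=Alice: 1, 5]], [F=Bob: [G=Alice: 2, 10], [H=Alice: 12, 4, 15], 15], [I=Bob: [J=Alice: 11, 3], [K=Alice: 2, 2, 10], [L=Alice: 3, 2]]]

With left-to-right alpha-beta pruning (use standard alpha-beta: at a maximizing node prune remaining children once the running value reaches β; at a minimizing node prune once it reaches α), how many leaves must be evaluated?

C [α=-∞,β=+∞]: v=15
D [α=-∞,β=15]: v=9
E [α=-∞,β=9]: v=5
B [α=-∞,β=+∞]: v=5
G [α=5,β=+∞]: v=10
H [α=5,β=10]: v=12 after child 1 ≥ β → β-cutoff, skip 2
F [α=5,β=+∞]: v=10
J [α=10,β=+∞]: v=11
K [α=10,β=11]: v=10
I [α=10,β=+∞]: v=10 after child 2 ≤ α → α-cutoff, skip 1
Root [α=-∞,β=+∞]: v=10
Leaves evaluated: 16 of 20.

16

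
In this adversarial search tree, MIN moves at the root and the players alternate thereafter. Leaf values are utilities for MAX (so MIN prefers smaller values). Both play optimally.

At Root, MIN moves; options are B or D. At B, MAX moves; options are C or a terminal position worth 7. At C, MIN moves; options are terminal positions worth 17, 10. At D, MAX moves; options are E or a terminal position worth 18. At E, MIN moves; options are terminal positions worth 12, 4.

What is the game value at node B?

10

C: min(17, 10) = 10
B: max(10, 7) = 10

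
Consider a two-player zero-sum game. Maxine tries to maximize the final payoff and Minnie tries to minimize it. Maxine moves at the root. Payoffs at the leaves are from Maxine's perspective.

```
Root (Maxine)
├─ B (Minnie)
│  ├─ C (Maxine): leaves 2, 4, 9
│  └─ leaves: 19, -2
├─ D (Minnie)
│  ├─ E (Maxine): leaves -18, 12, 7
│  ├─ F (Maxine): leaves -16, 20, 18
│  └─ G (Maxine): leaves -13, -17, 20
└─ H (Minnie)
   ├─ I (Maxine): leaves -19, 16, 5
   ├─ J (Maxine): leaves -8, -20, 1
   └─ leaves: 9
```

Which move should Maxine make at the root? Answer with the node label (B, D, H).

D

C (Maxine): max(2, 4, 9) = 9
B (Minnie): min(9, 19, -2) = -2
E (Maxine): max(-18, 12, 7) = 12
F (Maxine): max(-16, 20, 18) = 20
G (Maxine): max(-13, -17, 20) = 20
D (Minnie): min(12, 20, 20) = 12
I (Maxine): max(-19, 16, 5) = 16
J (Maxine): max(-8, -20, 1) = 1
H (Minnie): min(16, 1, 9) = 1
Root (Maxine): max(-2, 12, 1) = 12
Maxine picks the child with the highest value: D (value 12).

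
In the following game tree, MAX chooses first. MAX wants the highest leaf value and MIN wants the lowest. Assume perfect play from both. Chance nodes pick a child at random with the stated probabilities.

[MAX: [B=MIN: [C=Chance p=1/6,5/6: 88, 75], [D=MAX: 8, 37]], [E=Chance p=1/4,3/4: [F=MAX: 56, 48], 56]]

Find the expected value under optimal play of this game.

56

C (Chance): 1/6·88 + 5/6·75 = 77.17
D (MAX): max(8, 37) = 37
B (MIN): min(77.17, 37) = 37
F (MAX): max(56, 48) = 56
E (Chance): 1/4·56 + 3/4·56 = 56
Root (MAX): max(37, 56) = 56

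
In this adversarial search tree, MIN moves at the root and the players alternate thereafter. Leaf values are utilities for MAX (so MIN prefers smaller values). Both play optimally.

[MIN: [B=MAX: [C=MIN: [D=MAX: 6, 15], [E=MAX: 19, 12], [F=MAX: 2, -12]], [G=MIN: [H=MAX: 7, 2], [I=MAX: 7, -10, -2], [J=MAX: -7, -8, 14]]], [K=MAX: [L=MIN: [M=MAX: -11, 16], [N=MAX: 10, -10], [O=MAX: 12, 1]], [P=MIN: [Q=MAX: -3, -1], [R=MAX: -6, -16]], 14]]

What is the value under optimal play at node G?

7

H: max(7, 2) = 7
I: max(7, -10, -2) = 7
J: max(-7, -8, 14) = 14
G: min(7, 7, 14) = 7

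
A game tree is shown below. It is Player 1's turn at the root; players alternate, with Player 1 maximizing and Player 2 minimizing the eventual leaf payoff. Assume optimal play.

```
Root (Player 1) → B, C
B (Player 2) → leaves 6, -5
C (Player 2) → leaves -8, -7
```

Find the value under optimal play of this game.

-5

B (Player 2): min(6, -5) = -5
C (Player 2): min(-8, -7) = -8
Root (Player 1): max(-5, -8) = -5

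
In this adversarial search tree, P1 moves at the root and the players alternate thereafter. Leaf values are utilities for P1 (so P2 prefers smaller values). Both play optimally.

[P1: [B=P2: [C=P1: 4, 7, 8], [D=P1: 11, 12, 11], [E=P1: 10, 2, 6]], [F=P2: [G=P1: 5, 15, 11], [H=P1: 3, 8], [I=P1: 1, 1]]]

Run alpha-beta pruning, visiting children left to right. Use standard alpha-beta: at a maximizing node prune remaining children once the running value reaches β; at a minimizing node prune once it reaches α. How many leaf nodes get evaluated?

10

C [α=-∞,β=+∞]: v=8
D [α=-∞,β=8]: v=11 after child 1 ≥ β → β-cutoff, skip 2
E [α=-∞,β=8]: v=10 after child 1 ≥ β → β-cutoff, skip 2
B [α=-∞,β=+∞]: v=8
G [α=8,β=+∞]: v=15
H [α=8,β=15]: v=8
F [α=8,β=+∞]: v=8 after child 2 ≤ α → α-cutoff, skip 1
Root [α=-∞,β=+∞]: v=8
Leaves evaluated: 10 of 16.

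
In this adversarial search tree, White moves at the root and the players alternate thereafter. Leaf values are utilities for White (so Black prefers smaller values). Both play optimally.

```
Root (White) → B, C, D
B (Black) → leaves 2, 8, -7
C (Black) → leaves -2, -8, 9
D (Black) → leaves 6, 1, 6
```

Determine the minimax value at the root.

1

B (Black): min(2, 8, -7) = -7
C (Black): min(-2, -8, 9) = -8
D (Black): min(6, 1, 6) = 1
Root (White): max(-7, -8, 1) = 1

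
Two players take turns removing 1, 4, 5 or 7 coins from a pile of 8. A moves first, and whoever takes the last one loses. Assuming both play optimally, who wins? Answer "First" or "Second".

First

Positions where the player to move wins (W) vs loses (L):
i:   0  1  2  3  4  5  6  7  8
     W  L  W  L  W  W  W  W  W
Position 8 is W, so the first player wins.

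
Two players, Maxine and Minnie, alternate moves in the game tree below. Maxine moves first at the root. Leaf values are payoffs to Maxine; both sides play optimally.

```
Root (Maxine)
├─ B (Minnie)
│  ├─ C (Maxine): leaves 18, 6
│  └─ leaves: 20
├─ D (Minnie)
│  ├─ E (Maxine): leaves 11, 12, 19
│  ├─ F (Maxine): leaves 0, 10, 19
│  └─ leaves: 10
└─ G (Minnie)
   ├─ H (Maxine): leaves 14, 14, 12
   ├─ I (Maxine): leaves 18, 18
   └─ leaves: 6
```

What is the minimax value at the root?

C (Maxine): max(18, 6) = 18
B (Minnie): min(18, 20) = 18
E (Maxine): max(11, 12, 19) = 19
F (Maxine): max(0, 10, 19) = 19
D (Minnie): min(19, 19, 10) = 10
H (Maxine): max(14, 14, 12) = 14
I (Maxine): max(18, 18) = 18
G (Minnie): min(14, 18, 6) = 6
Root (Maxine): max(18, 10, 6) = 18

18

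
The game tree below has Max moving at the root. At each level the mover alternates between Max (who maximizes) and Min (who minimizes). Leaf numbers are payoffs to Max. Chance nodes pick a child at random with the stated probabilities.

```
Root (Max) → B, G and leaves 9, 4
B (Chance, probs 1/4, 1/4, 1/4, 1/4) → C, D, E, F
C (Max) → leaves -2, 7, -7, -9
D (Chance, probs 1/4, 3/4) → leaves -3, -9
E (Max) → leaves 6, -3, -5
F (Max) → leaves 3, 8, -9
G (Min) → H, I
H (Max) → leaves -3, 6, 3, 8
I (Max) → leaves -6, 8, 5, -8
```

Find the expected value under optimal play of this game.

C (Max): max(-2, 7, -7, -9) = 7
D (Chance): 1/4·-3 + 3/4·-9 = -7.5
E (Max): max(6, -3, -5) = 6
F (Max): max(3, 8, -9) = 8
B (Chance): 1/4·7 + 1/4·-7.5 + 1/4·6 + 1/4·8 = 3.38
H (Max): max(-3, 6, 3, 8) = 8
I (Max): max(-6, 8, 5, -8) = 8
G (Min): min(8, 8) = 8
Root (Max): max(3.38, 8, 9, 4) = 9

9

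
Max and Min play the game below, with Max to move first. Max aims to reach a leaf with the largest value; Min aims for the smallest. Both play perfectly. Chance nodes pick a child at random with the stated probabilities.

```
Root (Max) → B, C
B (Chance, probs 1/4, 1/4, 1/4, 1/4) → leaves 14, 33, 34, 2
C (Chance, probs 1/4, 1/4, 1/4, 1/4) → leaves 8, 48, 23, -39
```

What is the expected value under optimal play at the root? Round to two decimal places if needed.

20.75

B (Chance): 1/4·14 + 1/4·33 + 1/4·34 + 1/4·2 = 20.75
C (Chance): 1/4·8 + 1/4·48 + 1/4·23 + 1/4·-39 = 10
Root (Max): max(20.75, 10) = 20.75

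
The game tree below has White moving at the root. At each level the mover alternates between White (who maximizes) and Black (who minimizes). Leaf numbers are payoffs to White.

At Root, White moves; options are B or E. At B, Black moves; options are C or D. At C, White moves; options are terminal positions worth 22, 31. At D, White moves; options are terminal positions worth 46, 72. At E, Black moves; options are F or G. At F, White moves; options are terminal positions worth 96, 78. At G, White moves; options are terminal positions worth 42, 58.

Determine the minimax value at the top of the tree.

C (White): max(22, 31) = 31
D (White): max(46, 72) = 72
B (Black): min(31, 72) = 31
F (White): max(96, 78) = 96
G (White): max(42, 58) = 58
E (Black): min(96, 58) = 58
Root (White): max(31, 58) = 58

58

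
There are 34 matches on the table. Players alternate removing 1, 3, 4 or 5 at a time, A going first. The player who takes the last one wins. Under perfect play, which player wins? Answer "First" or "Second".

Second

Compute winning (W) and losing (L) positions by backward induction:
i:   0  1  2  3  4  5  6  7  8  9 10 11 12 13 14 15 16 17 18 19 20 21 22 23 24 25 26 27 28 29 30 31 32 33 34
     L  W  L  W  W  W  W  W  L  W  L  W  W  W  W  W  L  W  L  W  W  W  W  W  L  W  L  W  W  W  W  W  L  W  L
Position 34 is L, so the second player wins.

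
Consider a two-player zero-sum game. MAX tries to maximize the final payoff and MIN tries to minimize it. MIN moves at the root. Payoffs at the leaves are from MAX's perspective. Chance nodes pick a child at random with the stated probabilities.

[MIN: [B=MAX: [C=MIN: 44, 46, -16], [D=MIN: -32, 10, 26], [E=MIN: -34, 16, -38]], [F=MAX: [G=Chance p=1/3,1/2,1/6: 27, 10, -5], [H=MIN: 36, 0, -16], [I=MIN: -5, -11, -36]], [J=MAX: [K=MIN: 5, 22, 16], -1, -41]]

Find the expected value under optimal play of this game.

-16

C (MIN): min(44, 46, -16) = -16
D (MIN): min(-32, 10, 26) = -32
E (MIN): min(-34, 16, -38) = -38
B (MAX): max(-16, -32, -38) = -16
G (Chance): 1/3·27 + 1/2·10 + 1/6·-5 = 13.17
H (MIN): min(36, 0, -16) = -16
I (MIN): min(-5, -11, -36) = -36
F (MAX): max(13.17, -16, -36) = 13.17
K (MIN): min(5, 22, 16) = 5
J (MAX): max(5, -1, -41) = 5
Root (MIN): min(-16, 13.17, 5) = -16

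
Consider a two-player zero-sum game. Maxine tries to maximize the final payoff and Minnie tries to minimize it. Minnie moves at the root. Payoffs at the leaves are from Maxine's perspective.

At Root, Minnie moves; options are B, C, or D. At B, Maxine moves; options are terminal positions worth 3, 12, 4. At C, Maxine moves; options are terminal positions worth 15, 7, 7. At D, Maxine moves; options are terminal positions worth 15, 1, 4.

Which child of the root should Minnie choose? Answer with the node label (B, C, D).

B

B (Maxine): max(3, 12, 4) = 12
C (Maxine): max(15, 7, 7) = 15
D (Maxine): max(15, 1, 4) = 15
Root (Minnie): min(12, 15, 15) = 12
Minnie picks the child with the lowest value: B (value 12).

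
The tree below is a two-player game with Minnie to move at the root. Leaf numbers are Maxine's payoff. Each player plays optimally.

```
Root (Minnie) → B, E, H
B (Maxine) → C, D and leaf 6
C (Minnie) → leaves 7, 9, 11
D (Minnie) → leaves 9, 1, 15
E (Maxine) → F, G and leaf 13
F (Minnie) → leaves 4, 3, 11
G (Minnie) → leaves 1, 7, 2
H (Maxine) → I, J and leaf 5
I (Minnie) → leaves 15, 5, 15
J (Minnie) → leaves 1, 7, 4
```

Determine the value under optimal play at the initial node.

C (Minnie): min(7, 9, 11) = 7
D (Minnie): min(9, 1, 15) = 1
B (Maxine): max(7, 1, 6) = 7
F (Minnie): min(4, 3, 11) = 3
G (Minnie): min(1, 7, 2) = 1
E (Maxine): max(3, 1, 13) = 13
I (Minnie): min(15, 5, 15) = 5
J (Minnie): min(1, 7, 4) = 1
H (Maxine): max(5, 1, 5) = 5
Root (Minnie): min(7, 13, 5) = 5

5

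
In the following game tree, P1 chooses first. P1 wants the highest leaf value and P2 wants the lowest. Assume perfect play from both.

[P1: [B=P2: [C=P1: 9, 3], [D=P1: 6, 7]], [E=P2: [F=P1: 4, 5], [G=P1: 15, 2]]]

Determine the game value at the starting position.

C (P1): max(9, 3) = 9
D (P1): max(6, 7) = 7
B (P2): min(9, 7) = 7
F (P1): max(4, 5) = 5
G (P1): max(15, 2) = 15
E (P2): min(5, 15) = 5
Root (P1): max(7, 5) = 7

7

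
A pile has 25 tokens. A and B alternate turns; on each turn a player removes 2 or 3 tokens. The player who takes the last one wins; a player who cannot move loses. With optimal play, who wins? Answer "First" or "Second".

Second

Compute winning (W) and losing (L) positions by backward induction:
i:   0  1  2  3  4  5  6  7  8  9 10 11 12 13 14 15 16 17 18 19 20 21 22 23 24 25
     L  L  W  W  W  L  L  W  W  W  L  L  W  W  W  L  L  W  W  W  L  L  W  W  W  L
Position 25 is L, so the second player wins.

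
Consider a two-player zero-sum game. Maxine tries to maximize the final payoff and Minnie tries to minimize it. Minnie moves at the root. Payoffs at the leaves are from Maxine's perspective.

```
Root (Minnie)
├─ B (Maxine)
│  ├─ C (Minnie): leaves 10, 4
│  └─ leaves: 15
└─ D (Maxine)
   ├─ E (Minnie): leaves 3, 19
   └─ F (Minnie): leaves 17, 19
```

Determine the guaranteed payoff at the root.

15

C (Minnie): min(10, 4) = 4
B (Maxine): max(4, 15) = 15
E (Minnie): min(3, 19) = 3
F (Minnie): min(17, 19) = 17
D (Maxine): max(3, 17) = 17
Root (Minnie): min(15, 17) = 15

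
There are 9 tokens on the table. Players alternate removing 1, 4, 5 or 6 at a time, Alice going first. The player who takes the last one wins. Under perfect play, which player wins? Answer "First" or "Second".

Second

Positions where the player to move wins (W) vs loses (L):
i:   0  1  2  3  4  5  6  7  8  9
     L  W  L  W  W  W  W  W  W  L
Position 9 is L, so the second player wins.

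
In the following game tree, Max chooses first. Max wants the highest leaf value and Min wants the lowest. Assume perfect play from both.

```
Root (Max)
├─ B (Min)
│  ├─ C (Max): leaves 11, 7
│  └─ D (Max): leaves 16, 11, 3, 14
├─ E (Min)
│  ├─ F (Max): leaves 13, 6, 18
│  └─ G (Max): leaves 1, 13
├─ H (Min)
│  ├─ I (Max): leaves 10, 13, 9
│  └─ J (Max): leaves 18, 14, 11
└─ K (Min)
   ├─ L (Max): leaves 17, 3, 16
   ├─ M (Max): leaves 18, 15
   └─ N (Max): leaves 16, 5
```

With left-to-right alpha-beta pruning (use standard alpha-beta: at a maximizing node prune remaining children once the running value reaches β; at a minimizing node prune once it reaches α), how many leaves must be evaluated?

C [α=-∞,β=+∞]: v=11
D [α=-∞,β=11]: v=16 after child 1 ≥ β → β-cutoff, skip 3
B [α=-∞,β=+∞]: v=11
F [α=11,β=+∞]: v=18
G [α=11,β=18]: v=13
E [α=11,β=+∞]: v=13
I [α=13,β=+∞]: v=13
H [α=13,β=+∞]: v=13 after child 1 ≤ α → α-cutoff, skip 1
L [α=13,β=+∞]: v=17
M [α=13,β=17]: v=18 after child 1 ≥ β → β-cutoff, skip 1
N [α=13,β=17]: v=16
K [α=13,β=+∞]: v=16
Root [α=-∞,β=+∞]: v=16
Leaves evaluated: 17 of 24.

17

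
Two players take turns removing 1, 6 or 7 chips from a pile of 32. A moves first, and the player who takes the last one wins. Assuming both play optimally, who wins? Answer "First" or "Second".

Positions where the player to move wins (W) vs loses (L):
i:   0  1  2  3  4  5  6  7  8  9 10 11 12 13 14 15 16 17 18 19 20 21 22 23 24 25 26 27 28 29 30 31 32
     L  W  L  W  L  W  W  W  W  W  W  W  L  W  L  W  L  W  W  W  W  W  W  W  L  W  L  W  L  W  W  W  W
Position 32 is W, so the first player wins.

First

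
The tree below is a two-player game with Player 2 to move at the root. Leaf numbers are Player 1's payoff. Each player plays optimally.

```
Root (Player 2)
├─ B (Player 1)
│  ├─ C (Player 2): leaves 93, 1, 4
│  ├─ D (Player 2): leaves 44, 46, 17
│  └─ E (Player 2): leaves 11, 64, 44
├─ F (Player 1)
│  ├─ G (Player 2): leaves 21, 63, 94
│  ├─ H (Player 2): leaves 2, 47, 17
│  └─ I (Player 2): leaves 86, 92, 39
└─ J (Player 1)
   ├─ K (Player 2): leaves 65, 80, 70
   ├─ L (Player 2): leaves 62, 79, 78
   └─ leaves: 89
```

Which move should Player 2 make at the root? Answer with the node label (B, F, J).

C (Player 2): min(93, 1, 4) = 1
D (Player 2): min(44, 46, 17) = 17
E (Player 2): min(11, 64, 44) = 11
B (Player 1): max(1, 17, 11) = 17
G (Player 2): min(21, 63, 94) = 21
H (Player 2): min(2, 47, 17) = 2
I (Player 2): min(86, 92, 39) = 39
F (Player 1): max(21, 2, 39) = 39
K (Player 2): min(65, 80, 70) = 65
L (Player 2): min(62, 79, 78) = 62
J (Player 1): max(65, 62, 89) = 89
Root (Player 2): min(17, 39, 89) = 17
Player 2 picks the child with the lowest value: B (value 17).

B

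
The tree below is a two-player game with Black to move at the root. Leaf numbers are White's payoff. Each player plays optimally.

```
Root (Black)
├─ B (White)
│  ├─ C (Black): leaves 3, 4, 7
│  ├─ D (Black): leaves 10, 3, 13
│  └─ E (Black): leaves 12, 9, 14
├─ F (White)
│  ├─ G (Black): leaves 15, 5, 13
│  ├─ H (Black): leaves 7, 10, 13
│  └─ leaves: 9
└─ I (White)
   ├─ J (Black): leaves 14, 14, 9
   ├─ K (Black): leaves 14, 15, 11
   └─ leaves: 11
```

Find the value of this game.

9

C (Black): min(3, 4, 7) = 3
D (Black): min(10, 3, 13) = 3
E (Black): min(12, 9, 14) = 9
B (White): max(3, 3, 9) = 9
G (Black): min(15, 5, 13) = 5
H (Black): min(7, 10, 13) = 7
F (White): max(5, 7, 9) = 9
J (Black): min(14, 14, 9) = 9
K (Black): min(14, 15, 11) = 11
I (White): max(9, 11, 11) = 11
Root (Black): min(9, 9, 11) = 9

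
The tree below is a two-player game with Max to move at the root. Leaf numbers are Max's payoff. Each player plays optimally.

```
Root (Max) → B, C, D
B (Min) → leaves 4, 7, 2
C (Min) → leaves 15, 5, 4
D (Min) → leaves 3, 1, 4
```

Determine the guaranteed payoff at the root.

4

B (Min): min(4, 7, 2) = 2
C (Min): min(15, 5, 4) = 4
D (Min): min(3, 1, 4) = 1
Root (Max): max(2, 4, 1) = 4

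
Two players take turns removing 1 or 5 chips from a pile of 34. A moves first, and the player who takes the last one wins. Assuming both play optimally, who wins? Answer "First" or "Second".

i:   0  1  2  3  4  5  6  7  8  9 10 11 12 13 14 15 16 17 18 19 20 21 22 23 24 25 26 27 28 29 30 31 32 33 34
     L  W  L  W  L  W  L  W  L  W  L  W  L  W  L  W  L  W  L  W  L  W  L  W  L  W  L  W  L  W  L  W  L  W  L
Position 34 is L, so the second player wins.

Second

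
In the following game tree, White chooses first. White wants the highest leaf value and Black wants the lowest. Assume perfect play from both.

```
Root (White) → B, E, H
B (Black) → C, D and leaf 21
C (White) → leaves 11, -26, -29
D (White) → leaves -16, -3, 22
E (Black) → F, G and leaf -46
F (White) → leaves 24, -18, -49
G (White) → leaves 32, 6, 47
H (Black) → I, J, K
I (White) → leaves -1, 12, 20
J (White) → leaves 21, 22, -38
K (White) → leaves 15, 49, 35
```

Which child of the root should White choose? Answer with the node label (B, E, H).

H

C (White): max(11, -26, -29) = 11
D (White): max(-16, -3, 22) = 22
B (Black): min(11, 22, 21) = 11
F (White): max(24, -18, -49) = 24
G (White): max(32, 6, 47) = 47
E (Black): min(24, 47, -46) = -46
I (White): max(-1, 12, 20) = 20
J (White): max(21, 22, -38) = 22
K (White): max(15, 49, 35) = 49
H (Black): min(20, 22, 49) = 20
Root (White): max(11, -46, 20) = 20
White picks the child with the highest value: H (value 20).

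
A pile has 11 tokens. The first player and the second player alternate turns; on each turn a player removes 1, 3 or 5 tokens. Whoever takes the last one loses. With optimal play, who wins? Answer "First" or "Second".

Second

i:   0  1  2  3  4  5  6  7  8  9 10 11
     W  L  W  L  W  L  W  L  W  L  W  L
Position 11 is L, so the second player wins.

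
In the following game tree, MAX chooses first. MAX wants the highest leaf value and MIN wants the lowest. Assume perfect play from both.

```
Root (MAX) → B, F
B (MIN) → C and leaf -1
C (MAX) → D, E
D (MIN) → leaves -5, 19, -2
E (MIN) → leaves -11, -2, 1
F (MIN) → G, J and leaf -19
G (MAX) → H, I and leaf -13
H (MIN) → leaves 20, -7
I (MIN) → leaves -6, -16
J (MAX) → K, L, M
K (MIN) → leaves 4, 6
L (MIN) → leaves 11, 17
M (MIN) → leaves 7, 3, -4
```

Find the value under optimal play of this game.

D (MIN): min(-5, 19, -2) = -5
E (MIN): min(-11, -2, 1) = -11
C (MAX): max(-5, -11) = -5
B (MIN): min(-5, -1) = -5
H (MIN): min(20, -7) = -7
I (MIN): min(-6, -16) = -16
G (MAX): max(-7, -16, -13) = -7
K (MIN): min(4, 6) = 4
L (MIN): min(11, 17) = 11
M (MIN): min(7, 3, -4) = -4
J (MAX): max(4, 11, -4) = 11
F (MIN): min(-7, 11, -19) = -19
Root (MAX): max(-5, -19) = -5

-5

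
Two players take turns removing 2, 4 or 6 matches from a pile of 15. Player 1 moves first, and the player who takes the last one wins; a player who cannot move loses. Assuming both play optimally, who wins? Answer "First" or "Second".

First

W/L table (W = player to move can force a win):
i:   0  1  2  3  4  5  6  7  8  9 10 11 12 13 14 15
     L  L  W  W  W  W  W  W  L  L  W  W  W  W  W  W
Position 15 is W, so the first player wins.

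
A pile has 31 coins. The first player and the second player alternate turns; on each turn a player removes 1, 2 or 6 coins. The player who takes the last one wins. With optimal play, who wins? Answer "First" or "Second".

Positions where the player to move wins (W) vs loses (L):
i:   0  1  2  3  4  5  6  7  8  9 10 11 12 13 14 15 16 17 18 19 20 21 22 23 24 25 26 27 28 29 30 31
     L  W  W  L  W  W  W  L  W  W  L  W  W  W  L  W  W  L  W  W  W  L  W  W  L  W  W  W  L  W  W  L
Position 31 is L, so the second player wins.

Second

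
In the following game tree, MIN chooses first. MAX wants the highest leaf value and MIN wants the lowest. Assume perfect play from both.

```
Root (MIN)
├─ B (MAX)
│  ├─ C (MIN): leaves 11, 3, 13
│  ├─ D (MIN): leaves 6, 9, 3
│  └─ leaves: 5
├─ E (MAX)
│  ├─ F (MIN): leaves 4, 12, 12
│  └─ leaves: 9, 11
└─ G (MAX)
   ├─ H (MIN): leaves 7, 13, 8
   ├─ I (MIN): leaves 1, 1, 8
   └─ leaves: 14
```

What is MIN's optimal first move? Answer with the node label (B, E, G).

C (MIN): min(11, 3, 13) = 3
D (MIN): min(6, 9, 3) = 3
B (MAX): max(3, 3, 5) = 5
F (MIN): min(4, 12, 12) = 4
E (MAX): max(4, 9, 11) = 11
H (MIN): min(7, 13, 8) = 7
I (MIN): min(1, 1, 8) = 1
G (MAX): max(7, 1, 14) = 14
Root (MIN): min(5, 11, 14) = 5
MIN picks the child with the lowest value: B (value 5).

B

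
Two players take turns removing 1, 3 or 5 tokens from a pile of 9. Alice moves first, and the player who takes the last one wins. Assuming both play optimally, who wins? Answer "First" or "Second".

Mark each pile size as W (mover wins) or L (mover loses):
i:   0  1  2  3  4  5  6  7  8  9
     L  W  L  W  L  W  L  W  L  W
Position 9 is W, so the first player wins.

First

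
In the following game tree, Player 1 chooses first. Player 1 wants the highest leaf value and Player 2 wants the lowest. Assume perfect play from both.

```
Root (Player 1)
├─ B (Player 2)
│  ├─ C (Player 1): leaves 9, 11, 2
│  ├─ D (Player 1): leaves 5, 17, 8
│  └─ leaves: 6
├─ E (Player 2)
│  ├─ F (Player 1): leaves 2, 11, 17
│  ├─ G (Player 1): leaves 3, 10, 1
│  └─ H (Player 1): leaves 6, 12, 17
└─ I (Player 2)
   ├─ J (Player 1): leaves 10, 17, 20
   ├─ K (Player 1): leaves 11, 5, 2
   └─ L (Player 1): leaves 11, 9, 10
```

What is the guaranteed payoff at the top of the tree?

C (Player 1): max(9, 11, 2) = 11
D (Player 1): max(5, 17, 8) = 17
B (Player 2): min(11, 17, 6) = 6
F (Player 1): max(2, 11, 17) = 17
G (Player 1): max(3, 10, 1) = 10
H (Player 1): max(6, 12, 17) = 17
E (Player 2): min(17, 10, 17) = 10
J (Player 1): max(10, 17, 20) = 20
K (Player 1): max(11, 5, 2) = 11
L (Player 1): max(11, 9, 10) = 11
I (Player 2): min(20, 11, 11) = 11
Root (Player 1): max(6, 10, 11) = 11

11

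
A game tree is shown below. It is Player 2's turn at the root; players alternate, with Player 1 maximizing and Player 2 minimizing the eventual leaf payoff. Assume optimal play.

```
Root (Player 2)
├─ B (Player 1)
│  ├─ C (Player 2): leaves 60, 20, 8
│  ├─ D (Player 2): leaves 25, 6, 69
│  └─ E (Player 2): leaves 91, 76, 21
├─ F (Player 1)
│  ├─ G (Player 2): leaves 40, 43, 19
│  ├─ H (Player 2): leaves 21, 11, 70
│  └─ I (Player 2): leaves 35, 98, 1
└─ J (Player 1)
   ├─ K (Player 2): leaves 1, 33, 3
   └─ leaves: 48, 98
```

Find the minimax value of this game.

C (Player 2): min(60, 20, 8) = 8
D (Player 2): min(25, 6, 69) = 6
E (Player 2): min(91, 76, 21) = 21
B (Player 1): max(8, 6, 21) = 21
G (Player 2): min(40, 43, 19) = 19
H (Player 2): min(21, 11, 70) = 11
I (Player 2): min(35, 98, 1) = 1
F (Player 1): max(19, 11, 1) = 19
K (Player 2): min(1, 33, 3) = 1
J (Player 1): max(1, 48, 98) = 98
Root (Player 2): min(21, 19, 98) = 19

19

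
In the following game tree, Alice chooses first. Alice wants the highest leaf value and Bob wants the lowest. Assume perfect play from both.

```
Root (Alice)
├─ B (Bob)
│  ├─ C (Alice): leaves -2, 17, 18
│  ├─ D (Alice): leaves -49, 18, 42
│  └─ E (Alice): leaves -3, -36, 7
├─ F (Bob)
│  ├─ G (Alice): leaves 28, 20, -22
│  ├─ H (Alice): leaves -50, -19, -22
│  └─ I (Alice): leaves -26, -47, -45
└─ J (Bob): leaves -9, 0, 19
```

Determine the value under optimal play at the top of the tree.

7

C (Alice): max(-2, 17, 18) = 18
D (Alice): max(-49, 18, 42) = 42
E (Alice): max(-3, -36, 7) = 7
B (Bob): min(18, 42, 7) = 7
G (Alice): max(28, 20, -22) = 28
H (Alice): max(-50, -19, -22) = -19
I (Alice): max(-26, -47, -45) = -26
F (Bob): min(28, -19, -26) = -26
J (Bob): min(-9, 0, 19) = -9
Root (Alice): max(7, -26, -9) = 7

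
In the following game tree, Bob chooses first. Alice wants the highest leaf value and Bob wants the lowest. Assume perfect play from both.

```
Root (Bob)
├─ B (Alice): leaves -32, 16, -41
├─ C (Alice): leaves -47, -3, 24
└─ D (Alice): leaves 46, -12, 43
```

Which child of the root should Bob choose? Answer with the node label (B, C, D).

B (Alice): max(-32, 16, -41) = 16
C (Alice): max(-47, -3, 24) = 24
D (Alice): max(46, -12, 43) = 46
Root (Bob): min(16, 24, 46) = 16
Bob picks the child with the lowest value: B (value 16).

B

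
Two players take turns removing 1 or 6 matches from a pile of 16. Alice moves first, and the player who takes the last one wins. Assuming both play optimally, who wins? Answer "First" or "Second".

Second

Mark each pile size as W (mover wins) or L (mover loses):
i:   0  1  2  3  4  5  6  7  8  9 10 11 12 13 14 15 16
     L  W  L  W  L  W  W  L  W  L  W  L  W  W  L  W  L
Position 16 is L, so the second player wins.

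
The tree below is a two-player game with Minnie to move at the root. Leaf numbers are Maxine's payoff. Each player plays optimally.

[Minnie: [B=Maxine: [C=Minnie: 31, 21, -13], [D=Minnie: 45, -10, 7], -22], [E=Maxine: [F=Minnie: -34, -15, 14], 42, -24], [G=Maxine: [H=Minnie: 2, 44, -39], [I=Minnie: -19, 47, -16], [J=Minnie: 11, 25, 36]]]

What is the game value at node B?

-10

C: min(31, 21, -13) = -13
D: min(45, -10, 7) = -10
B: max(-13, -10, -22) = -10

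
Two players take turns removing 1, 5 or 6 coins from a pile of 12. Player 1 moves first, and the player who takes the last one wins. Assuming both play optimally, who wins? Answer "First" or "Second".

First

Compute winning (W) and losing (L) positions by backward induction:
i:   0  1  2  3  4  5  6  7  8  9 10 11 12
     L  W  L  W  L  W  W  W  W  W  W  L  W
Position 12 is W, so the first player wins.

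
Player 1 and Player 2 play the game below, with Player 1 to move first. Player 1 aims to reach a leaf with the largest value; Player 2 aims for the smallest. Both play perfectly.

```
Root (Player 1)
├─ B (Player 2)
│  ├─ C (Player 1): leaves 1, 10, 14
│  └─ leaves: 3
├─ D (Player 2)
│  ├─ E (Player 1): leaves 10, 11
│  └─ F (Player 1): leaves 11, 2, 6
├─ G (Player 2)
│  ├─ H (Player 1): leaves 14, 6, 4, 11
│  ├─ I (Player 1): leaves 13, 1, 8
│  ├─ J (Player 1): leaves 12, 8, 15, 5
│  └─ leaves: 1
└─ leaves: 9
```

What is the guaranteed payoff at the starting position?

C (Player 1): max(1, 10, 14) = 14
B (Player 2): min(14, 3) = 3
E (Player 1): max(10, 11) = 11
F (Player 1): max(11, 2, 6) = 11
D (Player 2): min(11, 11) = 11
H (Player 1): max(14, 6, 4, 11) = 14
I (Player 1): max(13, 1, 8) = 13
J (Player 1): max(12, 8, 15, 5) = 15
G (Player 2): min(14, 13, 15, 1) = 1
Root (Player 1): max(3, 11, 1, 9) = 11

11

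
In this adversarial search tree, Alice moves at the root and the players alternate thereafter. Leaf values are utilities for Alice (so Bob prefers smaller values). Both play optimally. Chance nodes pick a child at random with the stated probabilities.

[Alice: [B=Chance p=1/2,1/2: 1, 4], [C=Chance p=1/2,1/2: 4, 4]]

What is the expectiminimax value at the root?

B (Chance): 1/2·1 + 1/2·4 = 2.5
C (Chance): 1/2·4 + 1/2·4 = 4
Root (Alice): max(2.5, 4) = 4

4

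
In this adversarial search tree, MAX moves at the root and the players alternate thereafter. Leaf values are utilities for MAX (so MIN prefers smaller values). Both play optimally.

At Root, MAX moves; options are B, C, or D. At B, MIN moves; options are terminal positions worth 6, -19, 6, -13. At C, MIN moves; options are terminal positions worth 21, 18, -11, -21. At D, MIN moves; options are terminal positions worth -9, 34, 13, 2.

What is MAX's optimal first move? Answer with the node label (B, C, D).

D

B (MIN): min(6, -19, 6, -13) = -19
C (MIN): min(21, 18, -11, -21) = -21
D (MIN): min(-9, 34, 13, 2) = -9
Root (MAX): max(-19, -21, -9) = -9
MAX picks the child with the highest value: D (value -9).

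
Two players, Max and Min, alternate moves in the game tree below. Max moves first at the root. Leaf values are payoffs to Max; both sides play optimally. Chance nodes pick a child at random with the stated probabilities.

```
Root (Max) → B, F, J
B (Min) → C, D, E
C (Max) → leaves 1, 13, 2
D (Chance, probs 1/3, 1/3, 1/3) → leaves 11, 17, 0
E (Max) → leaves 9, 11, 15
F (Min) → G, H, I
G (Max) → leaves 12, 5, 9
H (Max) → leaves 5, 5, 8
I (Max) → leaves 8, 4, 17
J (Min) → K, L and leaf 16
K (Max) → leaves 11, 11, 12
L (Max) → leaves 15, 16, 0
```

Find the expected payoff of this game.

C (Max): max(1, 13, 2) = 13
D (Chance): 1/3·11 + 1/3·17 + 1/3·0 = 9.33
E (Max): max(9, 11, 15) = 15
B (Min): min(13, 9.33, 15) = 9.33
G (Max): max(12, 5, 9) = 12
H (Max): max(5, 5, 8) = 8
I (Max): max(8, 4, 17) = 17
F (Min): min(12, 8, 17) = 8
K (Max): max(11, 11, 12) = 12
L (Max): max(15, 16, 0) = 16
J (Min): min(12, 16, 16) = 12
Root (Max): max(9.33, 8, 12) = 12

12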